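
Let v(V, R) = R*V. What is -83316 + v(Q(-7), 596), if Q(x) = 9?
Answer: -77952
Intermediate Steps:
-83316 + v(Q(-7), 596) = -83316 + 596*9 = -83316 + 5364 = -77952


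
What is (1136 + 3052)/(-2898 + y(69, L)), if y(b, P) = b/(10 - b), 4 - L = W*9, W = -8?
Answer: -82364/57017 ≈ -1.4446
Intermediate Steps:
L = 76 (L = 4 - (-8)*9 = 4 - 1*(-72) = 4 + 72 = 76)
(1136 + 3052)/(-2898 + y(69, L)) = (1136 + 3052)/(-2898 - 1*69/(-10 + 69)) = 4188/(-2898 - 1*69/59) = 4188/(-2898 - 1*69*1/59) = 4188/(-2898 - 69/59) = 4188/(-171051/59) = 4188*(-59/171051) = -82364/57017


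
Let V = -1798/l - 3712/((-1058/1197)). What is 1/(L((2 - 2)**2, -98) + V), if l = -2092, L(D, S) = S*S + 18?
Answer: 553334/7648482391 ≈ 7.2346e-5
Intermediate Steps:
L(D, S) = 18 + S**2 (L(D, S) = S**2 + 18 = 18 + S**2)
V = 2324302643/553334 (V = -1798/(-2092) - 3712/((-1058/1197)) = -1798*(-1/2092) - 3712/((-1058*1/1197)) = 899/1046 - 3712/(-1058/1197) = 899/1046 - 3712*(-1197/1058) = 899/1046 + 2221632/529 = 2324302643/553334 ≈ 4200.5)
1/(L((2 - 2)**2, -98) + V) = 1/((18 + (-98)**2) + 2324302643/553334) = 1/((18 + 9604) + 2324302643/553334) = 1/(9622 + 2324302643/553334) = 1/(7648482391/553334) = 553334/7648482391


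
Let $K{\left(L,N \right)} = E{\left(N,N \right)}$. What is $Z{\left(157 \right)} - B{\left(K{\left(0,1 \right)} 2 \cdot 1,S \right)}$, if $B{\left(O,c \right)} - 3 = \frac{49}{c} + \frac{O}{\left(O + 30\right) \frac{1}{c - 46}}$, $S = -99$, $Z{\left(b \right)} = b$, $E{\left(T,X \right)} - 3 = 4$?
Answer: $\frac{39725}{198} \approx 200.63$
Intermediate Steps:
$E{\left(T,X \right)} = 7$ ($E{\left(T,X \right)} = 3 + 4 = 7$)
$K{\left(L,N \right)} = 7$
$B{\left(O,c \right)} = 3 + \frac{49}{c} + \frac{O \left(-46 + c\right)}{30 + O}$ ($B{\left(O,c \right)} = 3 + \left(\frac{49}{c} + \frac{O}{\left(O + 30\right) \frac{1}{c - 46}}\right) = 3 + \left(\frac{49}{c} + \frac{O}{\left(30 + O\right) \frac{1}{-46 + c}}\right) = 3 + \left(\frac{49}{c} + \frac{O}{\frac{1}{-46 + c} \left(30 + O\right)}\right) = 3 + \left(\frac{49}{c} + O \frac{-46 + c}{30 + O}\right) = 3 + \left(\frac{49}{c} + \frac{O \left(-46 + c\right)}{30 + O}\right) = 3 + \frac{49}{c} + \frac{O \left(-46 + c\right)}{30 + O}$)
$Z{\left(157 \right)} - B{\left(K{\left(0,1 \right)} 2 \cdot 1,S \right)} = 157 - \frac{1470 + 49 \cdot 7 \cdot 2 \cdot 1 + 90 \left(-99\right) + 7 \cdot 2 \cdot 1 \left(-99\right)^{2} - 43 \cdot 7 \cdot 2 \cdot 1 \left(-99\right)}{\left(-99\right) \left(30 + 7 \cdot 2 \cdot 1\right)} = 157 - - \frac{1470 + 49 \cdot 14 \cdot 1 - 8910 + 14 \cdot 1 \cdot 9801 - 43 \cdot 14 \cdot 1 \left(-99\right)}{99 \left(30 + 14 \cdot 1\right)} = 157 - - \frac{1470 + 49 \cdot 14 - 8910 + 14 \cdot 9801 - 602 \left(-99\right)}{99 \left(30 + 14\right)} = 157 - - \frac{1470 + 686 - 8910 + 137214 + 59598}{99 \cdot 44} = 157 - \left(- \frac{1}{99}\right) \frac{1}{44} \cdot 190058 = 157 - - \frac{8639}{198} = 157 + \frac{8639}{198} = \frac{39725}{198}$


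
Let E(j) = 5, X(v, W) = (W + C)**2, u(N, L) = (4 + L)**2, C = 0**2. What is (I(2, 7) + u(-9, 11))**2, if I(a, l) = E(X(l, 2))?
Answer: 52900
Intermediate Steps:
C = 0
X(v, W) = W**2 (X(v, W) = (W + 0)**2 = W**2)
I(a, l) = 5
(I(2, 7) + u(-9, 11))**2 = (5 + (4 + 11)**2)**2 = (5 + 15**2)**2 = (5 + 225)**2 = 230**2 = 52900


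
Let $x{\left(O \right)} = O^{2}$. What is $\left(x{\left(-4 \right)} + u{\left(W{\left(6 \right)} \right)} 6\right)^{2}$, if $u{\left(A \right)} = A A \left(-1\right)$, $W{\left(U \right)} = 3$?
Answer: $1444$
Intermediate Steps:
$u{\left(A \right)} = - A^{2}$ ($u{\left(A \right)} = A^{2} \left(-1\right) = - A^{2}$)
$\left(x{\left(-4 \right)} + u{\left(W{\left(6 \right)} \right)} 6\right)^{2} = \left(\left(-4\right)^{2} + - 3^{2} \cdot 6\right)^{2} = \left(16 + \left(-1\right) 9 \cdot 6\right)^{2} = \left(16 - 54\right)^{2} = \left(-38\right)^{2} = 1444$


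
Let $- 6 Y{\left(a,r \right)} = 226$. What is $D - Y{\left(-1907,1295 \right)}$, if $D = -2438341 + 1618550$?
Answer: $- \frac{2459260}{3} \approx -8.1975 \cdot 10^{5}$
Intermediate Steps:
$D = -819791$
$Y{\left(a,r \right)} = - \frac{113}{3}$ ($Y{\left(a,r \right)} = \left(- \frac{1}{6}\right) 226 = - \frac{113}{3}$)
$D - Y{\left(-1907,1295 \right)} = -819791 - - \frac{113}{3} = -819791 + \frac{113}{3} = - \frac{2459260}{3}$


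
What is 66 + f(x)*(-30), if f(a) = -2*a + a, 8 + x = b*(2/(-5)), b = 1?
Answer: -186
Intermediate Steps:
x = -42/5 (x = -8 + 1*(2/(-5)) = -8 + 1*(2*(-1/5)) = -8 + 1*(-2/5) = -8 - 2/5 = -42/5 ≈ -8.4000)
f(a) = -a
66 + f(x)*(-30) = 66 - 1*(-42/5)*(-30) = 66 + (42/5)*(-30) = 66 - 252 = -186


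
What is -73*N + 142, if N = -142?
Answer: 10508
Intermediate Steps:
-73*N + 142 = -73*(-142) + 142 = 10366 + 142 = 10508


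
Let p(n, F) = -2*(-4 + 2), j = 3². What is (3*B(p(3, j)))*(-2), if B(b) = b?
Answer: -24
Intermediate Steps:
j = 9
p(n, F) = 4 (p(n, F) = -2*(-2) = 4)
(3*B(p(3, j)))*(-2) = (3*4)*(-2) = 12*(-2) = -24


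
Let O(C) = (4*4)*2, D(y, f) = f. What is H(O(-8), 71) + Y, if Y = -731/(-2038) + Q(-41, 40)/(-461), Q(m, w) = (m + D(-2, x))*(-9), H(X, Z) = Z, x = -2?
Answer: 66254063/939518 ≈ 70.519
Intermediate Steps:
O(C) = 32 (O(C) = 16*2 = 32)
Q(m, w) = 18 - 9*m (Q(m, w) = (m - 2)*(-9) = (-2 + m)*(-9) = 18 - 9*m)
Y = -451715/939518 (Y = -731/(-2038) + (18 - 9*(-41))/(-461) = -731*(-1/2038) + (18 + 369)*(-1/461) = 731/2038 + 387*(-1/461) = 731/2038 - 387/461 = -451715/939518 ≈ -0.48079)
H(O(-8), 71) + Y = 71 - 451715/939518 = 66254063/939518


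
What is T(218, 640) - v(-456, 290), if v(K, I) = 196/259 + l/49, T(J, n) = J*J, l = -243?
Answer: 86168631/1813 ≈ 47528.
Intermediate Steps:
T(J, n) = J**2
v(K, I) = -7619/1813 (v(K, I) = 196/259 - 243/49 = 196*(1/259) - 243*1/49 = 28/37 - 243/49 = -7619/1813)
T(218, 640) - v(-456, 290) = 218**2 - 1*(-7619/1813) = 47524 + 7619/1813 = 86168631/1813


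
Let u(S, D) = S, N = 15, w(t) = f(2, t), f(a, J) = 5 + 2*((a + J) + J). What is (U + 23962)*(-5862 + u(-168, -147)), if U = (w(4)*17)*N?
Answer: -182932110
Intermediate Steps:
f(a, J) = 5 + 2*a + 4*J (f(a, J) = 5 + 2*((J + a) + J) = 5 + 2*(a + 2*J) = 5 + (2*a + 4*J) = 5 + 2*a + 4*J)
w(t) = 9 + 4*t (w(t) = 5 + 2*2 + 4*t = 5 + 4 + 4*t = 9 + 4*t)
U = 6375 (U = ((9 + 4*4)*17)*15 = ((9 + 16)*17)*15 = (25*17)*15 = 425*15 = 6375)
(U + 23962)*(-5862 + u(-168, -147)) = (6375 + 23962)*(-5862 - 168) = 30337*(-6030) = -182932110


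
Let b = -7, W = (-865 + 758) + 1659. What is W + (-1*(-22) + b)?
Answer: 1567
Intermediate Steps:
W = 1552 (W = -107 + 1659 = 1552)
b = -7 (b = -1*7 = -7)
W + (-1*(-22) + b) = 1552 + (-1*(-22) - 7) = 1552 + (22 - 7) = 1552 + 15 = 1567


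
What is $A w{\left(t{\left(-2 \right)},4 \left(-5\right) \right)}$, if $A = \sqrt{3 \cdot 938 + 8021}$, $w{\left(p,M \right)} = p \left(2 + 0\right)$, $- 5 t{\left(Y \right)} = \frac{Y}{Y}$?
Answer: $- \frac{2 \sqrt{10835}}{5} \approx -41.637$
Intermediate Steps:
$t{\left(Y \right)} = - \frac{1}{5}$ ($t{\left(Y \right)} = - \frac{Y \frac{1}{Y}}{5} = \left(- \frac{1}{5}\right) 1 = - \frac{1}{5}$)
$w{\left(p,M \right)} = 2 p$ ($w{\left(p,M \right)} = p 2 = 2 p$)
$A = \sqrt{10835}$ ($A = \sqrt{2814 + 8021} = \sqrt{10835} \approx 104.09$)
$A w{\left(t{\left(-2 \right)},4 \left(-5\right) \right)} = \sqrt{10835} \cdot 2 \left(- \frac{1}{5}\right) = \sqrt{10835} \left(- \frac{2}{5}\right) = - \frac{2 \sqrt{10835}}{5}$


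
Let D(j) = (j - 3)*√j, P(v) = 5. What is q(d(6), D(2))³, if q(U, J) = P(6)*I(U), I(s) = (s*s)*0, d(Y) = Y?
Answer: 0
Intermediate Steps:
D(j) = √j*(-3 + j) (D(j) = (-3 + j)*√j = √j*(-3 + j))
I(s) = 0 (I(s) = s²*0 = 0)
q(U, J) = 0 (q(U, J) = 5*0 = 0)
q(d(6), D(2))³ = 0³ = 0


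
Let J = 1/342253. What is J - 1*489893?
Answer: -167667348928/342253 ≈ -4.8989e+5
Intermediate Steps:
J = 1/342253 ≈ 2.9218e-6
J - 1*489893 = 1/342253 - 1*489893 = 1/342253 - 489893 = -167667348928/342253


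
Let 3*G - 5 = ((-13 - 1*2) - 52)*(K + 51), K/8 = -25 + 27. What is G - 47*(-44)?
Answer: 1720/3 ≈ 573.33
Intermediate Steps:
K = 16 (K = 8*(-25 + 27) = 8*2 = 16)
G = -4484/3 (G = 5/3 + (((-13 - 1*2) - 52)*(16 + 51))/3 = 5/3 + (((-13 - 2) - 52)*67)/3 = 5/3 + ((-15 - 52)*67)/3 = 5/3 + (-67*67)/3 = 5/3 + (⅓)*(-4489) = 5/3 - 4489/3 = -4484/3 ≈ -1494.7)
G - 47*(-44) = -4484/3 - 47*(-44) = -4484/3 + 2068 = 1720/3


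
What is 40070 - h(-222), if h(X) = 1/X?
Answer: 8895541/222 ≈ 40070.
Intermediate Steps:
40070 - h(-222) = 40070 - 1/(-222) = 40070 - 1*(-1/222) = 40070 + 1/222 = 8895541/222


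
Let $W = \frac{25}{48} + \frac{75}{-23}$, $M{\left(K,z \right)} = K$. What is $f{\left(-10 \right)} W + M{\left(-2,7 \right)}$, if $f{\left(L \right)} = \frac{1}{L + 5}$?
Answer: $- \frac{1603}{1104} \approx -1.452$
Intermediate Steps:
$f{\left(L \right)} = \frac{1}{5 + L}$
$W = - \frac{3025}{1104}$ ($W = 25 \cdot \frac{1}{48} + 75 \left(- \frac{1}{23}\right) = \frac{25}{48} - \frac{75}{23} = - \frac{3025}{1104} \approx -2.74$)
$f{\left(-10 \right)} W + M{\left(-2,7 \right)} = \frac{1}{5 - 10} \left(- \frac{3025}{1104}\right) - 2 = \frac{1}{-5} \left(- \frac{3025}{1104}\right) - 2 = \left(- \frac{1}{5}\right) \left(- \frac{3025}{1104}\right) - 2 = \frac{605}{1104} - 2 = - \frac{1603}{1104}$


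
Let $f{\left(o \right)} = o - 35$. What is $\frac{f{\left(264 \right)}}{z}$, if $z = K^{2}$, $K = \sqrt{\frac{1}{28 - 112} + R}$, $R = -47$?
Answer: $- \frac{19236}{3949} \approx -4.8711$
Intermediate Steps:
$f{\left(o \right)} = -35 + o$
$K = \frac{i \sqrt{82929}}{42}$ ($K = \sqrt{\frac{1}{28 - 112} - 47} = \sqrt{\frac{1}{-84} - 47} = \sqrt{- \frac{1}{84} - 47} = \sqrt{- \frac{3949}{84}} = \frac{i \sqrt{82929}}{42} \approx 6.8565 i$)
$z = - \frac{3949}{84}$ ($z = \left(\frac{i \sqrt{82929}}{42}\right)^{2} = - \frac{3949}{84} \approx -47.012$)
$\frac{f{\left(264 \right)}}{z} = \frac{-35 + 264}{- \frac{3949}{84}} = 229 \left(- \frac{84}{3949}\right) = - \frac{19236}{3949}$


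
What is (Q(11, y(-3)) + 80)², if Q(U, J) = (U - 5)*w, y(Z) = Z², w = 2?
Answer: 8464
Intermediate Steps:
Q(U, J) = -10 + 2*U (Q(U, J) = (U - 5)*2 = (-5 + U)*2 = -10 + 2*U)
(Q(11, y(-3)) + 80)² = ((-10 + 2*11) + 80)² = ((-10 + 22) + 80)² = (12 + 80)² = 92² = 8464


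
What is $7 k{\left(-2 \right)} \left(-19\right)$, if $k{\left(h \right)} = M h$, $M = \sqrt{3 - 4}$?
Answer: $266 i \approx 266.0 i$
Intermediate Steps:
$M = i$ ($M = \sqrt{-1} = i \approx 1.0 i$)
$k{\left(h \right)} = i h$
$7 k{\left(-2 \right)} \left(-19\right) = 7 i \left(-2\right) \left(-19\right) = 7 \left(- 2 i\right) \left(-19\right) = - 14 i \left(-19\right) = 266 i$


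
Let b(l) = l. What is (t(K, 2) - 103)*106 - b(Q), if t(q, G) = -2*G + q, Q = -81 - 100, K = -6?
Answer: -11797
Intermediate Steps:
Q = -181
t(q, G) = q - 2*G
(t(K, 2) - 103)*106 - b(Q) = ((-6 - 2*2) - 103)*106 - 1*(-181) = ((-6 - 4) - 103)*106 + 181 = (-10 - 103)*106 + 181 = -113*106 + 181 = -11978 + 181 = -11797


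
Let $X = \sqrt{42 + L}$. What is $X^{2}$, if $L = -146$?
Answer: $-104$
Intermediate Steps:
$X = 2 i \sqrt{26}$ ($X = \sqrt{42 - 146} = \sqrt{-104} = 2 i \sqrt{26} \approx 10.198 i$)
$X^{2} = \left(2 i \sqrt{26}\right)^{2} = -104$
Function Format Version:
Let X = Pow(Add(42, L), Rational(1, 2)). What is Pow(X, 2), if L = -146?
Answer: -104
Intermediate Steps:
X = Mul(2, I, Pow(26, Rational(1, 2))) (X = Pow(Add(42, -146), Rational(1, 2)) = Pow(-104, Rational(1, 2)) = Mul(2, I, Pow(26, Rational(1, 2))) ≈ Mul(10.198, I))
Pow(X, 2) = Pow(Mul(2, I, Pow(26, Rational(1, 2))), 2) = -104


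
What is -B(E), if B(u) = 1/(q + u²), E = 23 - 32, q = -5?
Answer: -1/76 ≈ -0.013158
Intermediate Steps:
E = -9
B(u) = 1/(-5 + u²)
-B(E) = -1/(-5 + (-9)²) = -1/(-5 + 81) = -1/76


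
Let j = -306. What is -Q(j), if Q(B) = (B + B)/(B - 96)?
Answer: -102/67 ≈ -1.5224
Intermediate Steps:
Q(B) = 2*B/(-96 + B) (Q(B) = (2*B)/(-96 + B) = 2*B/(-96 + B))
-Q(j) = -2*(-306)/(-96 - 306) = -2*(-306)/(-402) = -2*(-306)*(-1)/402 = -1*102/67 = -102/67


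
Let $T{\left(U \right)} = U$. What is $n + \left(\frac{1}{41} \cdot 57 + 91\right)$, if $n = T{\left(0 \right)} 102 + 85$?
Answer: $\frac{7273}{41} \approx 177.39$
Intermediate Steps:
$n = 85$ ($n = 0 \cdot 102 + 85 = 0 + 85 = 85$)
$n + \left(\frac{1}{41} \cdot 57 + 91\right) = 85 + \left(\frac{1}{41} \cdot 57 + 91\right) = 85 + \left(\frac{57}{41} + 91\right) = 85 + \frac{3788}{41} = \frac{7273}{41}$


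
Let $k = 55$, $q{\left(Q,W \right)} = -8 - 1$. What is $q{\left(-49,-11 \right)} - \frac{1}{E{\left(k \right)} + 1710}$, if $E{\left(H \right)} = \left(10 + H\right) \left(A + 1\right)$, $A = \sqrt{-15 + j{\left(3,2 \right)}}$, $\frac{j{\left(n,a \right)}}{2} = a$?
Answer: $\frac{- 585 \sqrt{11} + 15976 i}{5 \left(- 355 i + 13 \sqrt{11}\right)} \approx -9.0005 + 6.7431 \cdot 10^{-5} i$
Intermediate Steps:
$j{\left(n,a \right)} = 2 a$
$q{\left(Q,W \right)} = -9$ ($q{\left(Q,W \right)} = -8 - 1 = -9$)
$A = i \sqrt{11}$ ($A = \sqrt{-15 + 2 \cdot 2} = \sqrt{-15 + 4} = \sqrt{-11} = i \sqrt{11} \approx 3.3166 i$)
$E{\left(H \right)} = \left(1 + i \sqrt{11}\right) \left(10 + H\right)$ ($E{\left(H \right)} = \left(10 + H\right) \left(i \sqrt{11} + 1\right) = \left(10 + H\right) \left(1 + i \sqrt{11}\right) = \left(1 + i \sqrt{11}\right) \left(10 + H\right)$)
$q{\left(-49,-11 \right)} - \frac{1}{E{\left(k \right)} + 1710} = -9 - \frac{1}{\left(10 + 55 + 10 i \sqrt{11} + i 55 \sqrt{11}\right) + 1710} = -9 - \frac{1}{\left(10 + 55 + 10 i \sqrt{11} + 55 i \sqrt{11}\right) + 1710} = -9 - \frac{1}{\left(65 + 65 i \sqrt{11}\right) + 1710} = -9 - \frac{1}{1775 + 65 i \sqrt{11}}$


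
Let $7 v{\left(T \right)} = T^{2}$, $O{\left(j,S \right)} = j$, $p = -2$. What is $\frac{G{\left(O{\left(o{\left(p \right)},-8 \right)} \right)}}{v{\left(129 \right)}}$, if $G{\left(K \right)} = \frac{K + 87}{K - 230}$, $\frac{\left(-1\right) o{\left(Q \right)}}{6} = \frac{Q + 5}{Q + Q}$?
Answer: $- \frac{427}{2501697} \approx -0.00017068$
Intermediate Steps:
$o{\left(Q \right)} = - \frac{3 \left(5 + Q\right)}{Q}$ ($o{\left(Q \right)} = - 6 \frac{Q + 5}{Q + Q} = - 6 \frac{5 + Q}{2 Q} = - \frac{3 \left(5 + Q\right)}{Q}$)
$G{\left(K \right)} = \frac{87 + K}{-230 + K}$
$v{\left(T \right)} = \frac{T^{2}}{7}$
$\frac{G{\left(O{\left(o{\left(p \right)},-8 \right)} \right)}}{v{\left(129 \right)}} = \frac{\frac{1}{-230 - \left(3 + \frac{15}{-2}\right)} \left(87 - \left(3 + \frac{15}{-2}\right)\right)}{\frac{1}{7} \cdot 129^{2}} = \frac{\frac{1}{-230 - - \frac{9}{2}} \left(87 - - \frac{9}{2}\right)}{\frac{1}{7} \cdot 16641} = \frac{\frac{1}{-230 + \left(-3 + \frac{15}{2}\right)} \left(87 + \left(-3 + \frac{15}{2}\right)\right)}{\frac{16641}{7}} = \frac{87 + \frac{9}{2}}{-230 + \frac{9}{2}} \cdot \frac{7}{16641} = \frac{1}{- \frac{451}{2}} \cdot \frac{183}{2} \cdot \frac{7}{16641} = \left(- \frac{2}{451}\right) \frac{183}{2} \cdot \frac{7}{16641} = \left(- \frac{183}{451}\right) \frac{7}{16641} = - \frac{427}{2501697}$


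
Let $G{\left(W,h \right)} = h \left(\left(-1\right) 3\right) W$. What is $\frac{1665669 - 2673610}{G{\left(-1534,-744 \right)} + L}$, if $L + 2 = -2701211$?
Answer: $\frac{1007941}{6125101} \approx 0.16456$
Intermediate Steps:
$L = -2701213$ ($L = -2 - 2701211 = -2701213$)
$G{\left(W,h \right)} = - 3 W h$ ($G{\left(W,h \right)} = h \left(-3\right) W = - 3 h W = - 3 W h$)
$\frac{1665669 - 2673610}{G{\left(-1534,-744 \right)} + L} = \frac{1665669 - 2673610}{\left(-3\right) \left(-1534\right) \left(-744\right) - 2701213} = - \frac{1007941}{-3423888 - 2701213} = - \frac{1007941}{-6125101} = \left(-1007941\right) \left(- \frac{1}{6125101}\right) = \frac{1007941}{6125101}$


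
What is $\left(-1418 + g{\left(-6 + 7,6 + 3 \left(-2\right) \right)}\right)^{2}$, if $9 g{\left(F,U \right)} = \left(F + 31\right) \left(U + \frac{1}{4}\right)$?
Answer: $\frac{162664516}{81} \approx 2.0082 \cdot 10^{6}$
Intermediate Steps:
$g{\left(F,U \right)} = \frac{\left(31 + F\right) \left(\frac{1}{4} + U\right)}{9}$ ($g{\left(F,U \right)} = \frac{\left(F + 31\right) \left(U + \frac{1}{4}\right)}{9} = \frac{\left(31 + F\right) \left(U + \frac{1}{4}\right)}{9} = \frac{\left(31 + F\right) \left(\frac{1}{4} + U\right)}{9}$)
$\left(-1418 + g{\left(-6 + 7,6 + 3 \left(-2\right) \right)}\right)^{2} = \left(-1418 + \left(\frac{31}{36} + \frac{-6 + 7}{36} + \frac{31 \left(6 + 3 \left(-2\right)\right)}{9} + \frac{\left(-6 + 7\right) \left(6 + 3 \left(-2\right)\right)}{9}\right)\right)^{2} = \left(-1418 + \left(\frac{31}{36} + \frac{1}{36} \cdot 1 + \frac{31 \left(6 - 6\right)}{9} + \frac{1}{9} \cdot 1 \left(6 - 6\right)\right)\right)^{2} = \left(-1418 + \left(\frac{31}{36} + \frac{1}{36} + \frac{31}{9} \cdot 0 + \frac{1}{9} \cdot 1 \cdot 0\right)\right)^{2} = \left(-1418 + \left(\frac{31}{36} + \frac{1}{36} + 0 + 0\right)\right)^{2} = \left(-1418 + \frac{8}{9}\right)^{2} = \left(- \frac{12754}{9}\right)^{2} = \frac{162664516}{81}$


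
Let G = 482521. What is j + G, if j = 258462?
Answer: 740983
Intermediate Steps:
j + G = 258462 + 482521 = 740983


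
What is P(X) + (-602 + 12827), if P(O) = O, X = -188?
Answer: 12037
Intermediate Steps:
P(X) + (-602 + 12827) = -188 + (-602 + 12827) = -188 + 12225 = 12037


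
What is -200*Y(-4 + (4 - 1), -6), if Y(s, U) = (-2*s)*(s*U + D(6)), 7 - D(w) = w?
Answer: -2800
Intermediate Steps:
D(w) = 7 - w
Y(s, U) = -2*s*(1 + U*s) (Y(s, U) = (-2*s)*(s*U + (7 - 1*6)) = (-2*s)*(U*s + (7 - 6)) = (-2*s)*(U*s + 1) = (-2*s)*(1 + U*s) = -2*s*(1 + U*s))
-200*Y(-4 + (4 - 1), -6) = -(-400)*(-4 + (4 - 1))*(1 - 6*(-4 + (4 - 1))) = -(-400)*(-4 + 3)*(1 - 6*(-4 + 3)) = -(-400)*(-1)*(1 - 6*(-1)) = -(-400)*(-1)*(1 + 6) = -(-400)*(-1)*7 = -200*14 = -2800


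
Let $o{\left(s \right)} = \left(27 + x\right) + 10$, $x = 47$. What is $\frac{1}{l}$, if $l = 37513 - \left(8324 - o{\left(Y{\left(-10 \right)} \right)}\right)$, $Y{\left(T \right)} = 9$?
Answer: $\frac{1}{29273} \approx 3.4161 \cdot 10^{-5}$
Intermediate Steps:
$o{\left(s \right)} = 84$ ($o{\left(s \right)} = \left(27 + 47\right) + 10 = 74 + 10 = 84$)
$l = 29273$ ($l = 37513 - \left(8324 - 84\right) = 37513 - 8240 = 29273$)
$\frac{1}{l} = \frac{1}{29273}$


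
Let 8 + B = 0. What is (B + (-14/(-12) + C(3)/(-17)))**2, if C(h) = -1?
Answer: 477481/10404 ≈ 45.894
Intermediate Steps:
B = -8 (B = -8 + 0 = -8)
(B + (-14/(-12) + C(3)/(-17)))**2 = (-8 + (-14/(-12) - 1/(-17)))**2 = (-8 + (-14*(-1/12) - 1*(-1/17)))**2 = (-8 + (7/6 + 1/17))**2 = (-8 + 125/102)**2 = (-691/102)**2 = 477481/10404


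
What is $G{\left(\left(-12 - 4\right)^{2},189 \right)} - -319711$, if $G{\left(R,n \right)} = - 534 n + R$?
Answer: $219041$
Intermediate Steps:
$G{\left(R,n \right)} = R - 534 n$
$G{\left(\left(-12 - 4\right)^{2},189 \right)} - -319711 = \left(\left(-12 - 4\right)^{2} - 100926\right) - -319711 = \left(\left(-16\right)^{2} - 100926\right) + 319711 = \left(256 - 100926\right) + 319711 = -100670 + 319711 = 219041$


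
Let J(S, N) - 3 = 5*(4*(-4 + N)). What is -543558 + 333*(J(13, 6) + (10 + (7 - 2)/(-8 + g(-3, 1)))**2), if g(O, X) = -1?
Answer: -4495826/9 ≈ -4.9954e+5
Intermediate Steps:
J(S, N) = -77 + 20*N (J(S, N) = 3 + 5*(4*(-4 + N)) = 3 + 5*(-16 + 4*N) = 3 + (-80 + 20*N) = -77 + 20*N)
-543558 + 333*(J(13, 6) + (10 + (7 - 2)/(-8 + g(-3, 1)))**2) = -543558 + 333*((-77 + 20*6) + (10 + (7 - 2)/(-8 - 1))**2) = -543558 + 333*((-77 + 120) + (10 + 5/(-9))**2) = -543558 + 333*(43 + (10 + 5*(-1/9))**2) = -543558 + 333*(43 + (10 - 5/9)**2) = -543558 + 333*(43 + (85/9)**2) = -543558 + 333*(43 + 7225/81) = -543558 + 333*(10708/81) = -543558 + 396196/9 = -4495826/9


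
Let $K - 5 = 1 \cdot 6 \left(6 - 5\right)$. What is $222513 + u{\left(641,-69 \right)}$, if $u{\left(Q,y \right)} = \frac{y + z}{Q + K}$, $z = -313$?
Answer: $\frac{72539047}{326} \approx 2.2251 \cdot 10^{5}$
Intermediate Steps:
$K = 11$ ($K = 5 + 1 \cdot 6 \left(6 - 5\right) = 5 + 6 \left(6 - 5\right) = 5 + 6 \cdot 1 = 5 + 6 = 11$)
$u{\left(Q,y \right)} = \frac{-313 + y}{11 + Q}$ ($u{\left(Q,y \right)} = \frac{y - 313}{Q + 11} = \frac{-313 + y}{11 + Q}$)
$222513 + u{\left(641,-69 \right)} = 222513 + \frac{-313 - 69}{11 + 641} = 222513 + \frac{1}{652} \left(-382\right) = 222513 - \frac{191}{326} = \frac{72539047}{326}$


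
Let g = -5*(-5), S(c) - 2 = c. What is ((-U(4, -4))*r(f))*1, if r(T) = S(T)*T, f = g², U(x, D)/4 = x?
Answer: -6270000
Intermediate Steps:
U(x, D) = 4*x
S(c) = 2 + c
g = 25
f = 625 (f = 25² = 625)
r(T) = T*(2 + T) (r(T) = (2 + T)*T = T*(2 + T))
((-U(4, -4))*r(f))*1 = ((-4*4)*(625*(2 + 625)))*1 = ((-1*16)*(625*627))*1 = -16*391875*1 = -6270000*1 = -6270000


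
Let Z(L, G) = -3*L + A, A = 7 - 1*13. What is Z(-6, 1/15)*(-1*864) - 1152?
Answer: -11520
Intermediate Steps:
A = -6 (A = 7 - 13 = -6)
Z(L, G) = -6 - 3*L (Z(L, G) = -3*L - 6 = -6 - 3*L)
Z(-6, 1/15)*(-1*864) - 1152 = (-6 - 3*(-6))*(-1*864) - 1152 = (-6 + 18)*(-864) - 1152 = 12*(-864) - 1152 = -10368 - 1152 = -11520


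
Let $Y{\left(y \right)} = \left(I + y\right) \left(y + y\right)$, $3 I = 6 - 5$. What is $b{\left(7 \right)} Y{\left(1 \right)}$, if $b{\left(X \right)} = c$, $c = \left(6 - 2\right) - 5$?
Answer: $- \frac{8}{3} \approx -2.6667$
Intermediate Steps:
$I = \frac{1}{3}$ ($I = \frac{6 - 5}{3} = \frac{1}{3} \cdot 1 = \frac{1}{3} \approx 0.33333$)
$c = -1$ ($c = 4 - 5 = -1$)
$Y{\left(y \right)} = 2 y \left(\frac{1}{3} + y\right)$ ($Y{\left(y \right)} = \left(\frac{1}{3} + y\right) \left(y + y\right) = \left(\frac{1}{3} + y\right) 2 y = 2 y \left(\frac{1}{3} + y\right)$)
$b{\left(X \right)} = -1$
$b{\left(7 \right)} Y{\left(1 \right)} = - \frac{2 \cdot 1 \left(1 + 3 \cdot 1\right)}{3} = - \frac{2 \cdot 1 \left(1 + 3\right)}{3} = - \frac{2 \cdot 1 \cdot 4}{3} = \left(-1\right) \frac{8}{3} = - \frac{8}{3}$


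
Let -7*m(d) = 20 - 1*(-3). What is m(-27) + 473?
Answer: 3288/7 ≈ 469.71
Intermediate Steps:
m(d) = -23/7 (m(d) = -(20 - 1*(-3))/7 = -(20 + 3)/7 = -1/7*23 = -23/7)
m(-27) + 473 = -23/7 + 473 = 3288/7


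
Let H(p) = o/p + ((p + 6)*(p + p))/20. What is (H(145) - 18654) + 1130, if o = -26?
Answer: -4447057/290 ≈ -15335.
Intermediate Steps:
H(p) = -26/p + p*(6 + p)/10 (H(p) = -26/p + ((p + 6)*(p + p))/20 = -26/p + ((6 + p)*(2*p))*(1/20) = -26/p + (2*p*(6 + p))*(1/20) = -26/p + p*(6 + p)/10)
(H(145) - 18654) + 1130 = ((1/10)*(-260 + 145**2*(6 + 145))/145 - 18654) + 1130 = ((1/10)*(1/145)*(-260 + 21025*151) - 18654) + 1130 = ((1/10)*(1/145)*(-260 + 3174775) - 18654) + 1130 = ((1/10)*(1/145)*3174515 - 18654) + 1130 = (634903/290 - 18654) + 1130 = -4774757/290 + 1130 = -4447057/290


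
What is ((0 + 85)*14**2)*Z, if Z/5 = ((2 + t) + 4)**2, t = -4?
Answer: 333200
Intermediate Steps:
Z = 20 (Z = 5*((2 - 4) + 4)**2 = 5*(-2 + 4)**2 = 5*2**2 = 5*4 = 20)
((0 + 85)*14**2)*Z = ((0 + 85)*14**2)*20 = (85*196)*20 = 16660*20 = 333200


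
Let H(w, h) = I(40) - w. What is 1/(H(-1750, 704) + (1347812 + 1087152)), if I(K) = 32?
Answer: 1/2436746 ≈ 4.1038e-7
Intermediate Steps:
H(w, h) = 32 - w
1/(H(-1750, 704) + (1347812 + 1087152)) = 1/((32 - 1*(-1750)) + (1347812 + 1087152)) = 1/((32 + 1750) + 2434964) = 1/(1782 + 2434964) = 1/2436746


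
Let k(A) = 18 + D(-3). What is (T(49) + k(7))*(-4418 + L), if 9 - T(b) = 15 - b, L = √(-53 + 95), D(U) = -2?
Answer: -260662 + 59*√42 ≈ -2.6028e+5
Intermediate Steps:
L = √42 ≈ 6.4807
T(b) = -6 + b (T(b) = 9 - (15 - b) = 9 + (-15 + b) = -6 + b)
k(A) = 16 (k(A) = 18 - 2 = 16)
(T(49) + k(7))*(-4418 + L) = ((-6 + 49) + 16)*(-4418 + √42) = (43 + 16)*(-4418 + √42) = 59*(-4418 + √42) = -260662 + 59*√42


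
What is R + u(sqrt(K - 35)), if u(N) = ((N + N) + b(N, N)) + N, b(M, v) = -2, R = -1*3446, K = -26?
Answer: -3448 + 3*I*sqrt(61) ≈ -3448.0 + 23.431*I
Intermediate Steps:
R = -3446
u(N) = -2 + 3*N (u(N) = ((N + N) - 2) + N = (2*N - 2) + N = (-2 + 2*N) + N = -2 + 3*N)
R + u(sqrt(K - 35)) = -3446 + (-2 + 3*sqrt(-26 - 35)) = -3446 + (-2 + 3*sqrt(-61)) = -3446 + (-2 + 3*(I*sqrt(61))) = -3446 + (-2 + 3*I*sqrt(61)) = -3448 + 3*I*sqrt(61)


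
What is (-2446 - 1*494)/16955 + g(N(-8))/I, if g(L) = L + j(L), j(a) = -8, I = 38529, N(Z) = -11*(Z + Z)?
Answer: -7361788/43550613 ≈ -0.16904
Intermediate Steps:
N(Z) = -22*Z
g(L) = -8 + L (g(L) = L - 8 = -8 + L)
(-2446 - 1*494)/16955 + g(N(-8))/I = (-2446 - 1*494)/16955 + (-8 - 22*(-8))/38529 = (-2446 - 494)*(1/16955) + (-8 + 176)*(1/38529) = -2940*1/16955 + 168*(1/38529) = -588/3391 + 56/12843 = -7361788/43550613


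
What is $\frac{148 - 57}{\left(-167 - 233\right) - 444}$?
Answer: $- \frac{91}{844} \approx -0.10782$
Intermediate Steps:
$\frac{148 - 57}{\left(-167 - 233\right) - 444} = \frac{91}{-400 - 444} = \frac{91}{-844} = 91 \left(- \frac{1}{844}\right) = - \frac{91}{844}$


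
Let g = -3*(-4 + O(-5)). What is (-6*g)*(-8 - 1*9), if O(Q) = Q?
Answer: 2754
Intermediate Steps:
g = 27 (g = -3*(-4 - 5) = -3*(-9) = 27)
(-6*g)*(-8 - 1*9) = (-6*27)*(-8 - 1*9) = -162*(-8 - 9) = -162*(-17) = 2754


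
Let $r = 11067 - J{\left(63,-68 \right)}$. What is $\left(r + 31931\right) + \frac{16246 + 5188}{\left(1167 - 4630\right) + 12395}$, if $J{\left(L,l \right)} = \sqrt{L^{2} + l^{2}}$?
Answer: $\frac{27434255}{638} - \sqrt{8593} \approx 42908.0$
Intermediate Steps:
$r = 11067 - \sqrt{8593}$ ($r = 11067 - \sqrt{63^{2} + \left(-68\right)^{2}} = 11067 - \sqrt{3969 + 4624} = 11067 - \sqrt{8593} \approx 10974.0$)
$\left(r + 31931\right) + \frac{16246 + 5188}{\left(1167 - 4630\right) + 12395} = \left(\left(11067 - \sqrt{8593}\right) + 31931\right) + \frac{16246 + 5188}{\left(1167 - 4630\right) + 12395} = \left(42998 - \sqrt{8593}\right) + \frac{21434}{-3463 + 12395} = \left(42998 - \sqrt{8593}\right) + \frac{21434}{8932} = \left(42998 - \sqrt{8593}\right) + 21434 \cdot \frac{1}{8932} = \left(42998 - \sqrt{8593}\right) + \frac{1531}{638} = \frac{27434255}{638} - \sqrt{8593}$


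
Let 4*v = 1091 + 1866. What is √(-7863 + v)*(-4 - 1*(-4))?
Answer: 0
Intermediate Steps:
v = 2957/4 (v = (1091 + 1866)/4 = (¼)*2957 = 2957/4 ≈ 739.25)
√(-7863 + v)*(-4 - 1*(-4)) = √(-7863 + 2957/4)*(-4 - 1*(-4)) = √(-28495/4)*(-4 + 4) = (I*√28495/2)*0 = 0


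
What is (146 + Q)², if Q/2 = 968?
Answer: 4334724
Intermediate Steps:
Q = 1936 (Q = 2*968 = 1936)
(146 + Q)² = (146 + 1936)² = 2082² = 4334724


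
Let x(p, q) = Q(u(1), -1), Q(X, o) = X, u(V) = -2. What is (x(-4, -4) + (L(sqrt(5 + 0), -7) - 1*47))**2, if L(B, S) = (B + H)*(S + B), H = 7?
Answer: 8649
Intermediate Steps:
L(B, S) = (7 + B)*(B + S) (L(B, S) = (B + 7)*(S + B) = (7 + B)*(B + S))
x(p, q) = -2
(x(-4, -4) + (L(sqrt(5 + 0), -7) - 1*47))**2 = (-2 + (((sqrt(5 + 0))**2 + 7*sqrt(5 + 0) + 7*(-7) + sqrt(5 + 0)*(-7)) - 1*47))**2 = (-2 + (((sqrt(5))**2 + 7*sqrt(5) - 49 + sqrt(5)*(-7)) - 47))**2 = (-2 + ((5 + 7*sqrt(5) - 49 - 7*sqrt(5)) - 47))**2 = (-2 + (-44 - 47))**2 = (-2 - 91)**2 = (-93)**2 = 8649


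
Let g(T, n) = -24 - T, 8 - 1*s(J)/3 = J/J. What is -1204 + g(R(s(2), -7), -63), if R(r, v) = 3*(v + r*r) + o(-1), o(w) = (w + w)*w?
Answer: -2532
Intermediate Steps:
s(J) = 21 (s(J) = 24 - 3*J/J = 24 - 3*1 = 24 - 3 = 21)
o(w) = 2*w**2 (o(w) = (2*w)*w = 2*w**2)
R(r, v) = 2 + 3*v + 3*r**2 (R(r, v) = 3*(v + r*r) + 2*(-1)**2 = 3*(v + r**2) + 2*1 = (3*v + 3*r**2) + 2 = 2 + 3*v + 3*r**2)
-1204 + g(R(s(2), -7), -63) = -1204 + (-24 - (2 + 3*(-7) + 3*21**2)) = -1204 + (-24 - (2 - 21 + 3*441)) = -1204 + (-24 - (2 - 21 + 1323)) = -1204 + (-24 - 1*1304) = -1204 + (-24 - 1304) = -1204 - 1328 = -2532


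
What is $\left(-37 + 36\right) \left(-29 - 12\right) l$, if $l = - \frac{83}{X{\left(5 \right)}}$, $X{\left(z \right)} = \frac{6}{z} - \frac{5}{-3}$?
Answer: $- \frac{51045}{43} \approx -1187.1$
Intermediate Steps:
$X{\left(z \right)} = \frac{5}{3} + \frac{6}{z}$ ($X{\left(z \right)} = \frac{6}{z} - - \frac{5}{3} = \frac{6}{z} + \frac{5}{3} = \frac{5}{3} + \frac{6}{z}$)
$l = - \frac{1245}{43}$ ($l = - \frac{83}{\frac{5}{3} + \frac{6}{5}} = - \frac{83}{\frac{43}{15}} = \left(-83\right) \frac{15}{43} = - \frac{1245}{43} \approx -28.953$)
$\left(-37 + 36\right) \left(-29 - 12\right) l = \left(-37 + 36\right) \left(-29 - 12\right) \left(- \frac{1245}{43}\right) = \left(-1\right) \left(-41\right) \left(- \frac{1245}{43}\right) = 41 \left(- \frac{1245}{43}\right) = - \frac{51045}{43}$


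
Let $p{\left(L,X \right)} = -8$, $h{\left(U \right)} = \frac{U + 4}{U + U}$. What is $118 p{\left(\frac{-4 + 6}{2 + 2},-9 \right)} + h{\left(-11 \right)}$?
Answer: $- \frac{20761}{22} \approx -943.68$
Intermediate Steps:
$h{\left(U \right)} = \frac{4 + U}{2 U}$
$118 p{\left(\frac{-4 + 6}{2 + 2},-9 \right)} + h{\left(-11 \right)} = 118 \left(-8\right) + \frac{4 - 11}{2 \left(-11\right)} = -944 + \frac{1}{2} \left(- \frac{1}{11}\right) \left(-7\right) = -944 + \frac{7}{22} = - \frac{20761}{22}$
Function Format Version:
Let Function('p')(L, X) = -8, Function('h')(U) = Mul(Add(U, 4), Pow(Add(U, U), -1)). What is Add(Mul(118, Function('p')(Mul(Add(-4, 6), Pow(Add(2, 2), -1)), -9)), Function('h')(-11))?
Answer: Rational(-20761, 22) ≈ -943.68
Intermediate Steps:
Function('h')(U) = Mul(Rational(1, 2), Pow(U, -1), Add(4, U)) (Function('h')(U) = Mul(Add(4, U), Pow(Mul(2, U), -1)) = Mul(Add(4, U), Mul(Rational(1, 2), Pow(U, -1))) = Mul(Rational(1, 2), Pow(U, -1), Add(4, U)))
Add(Mul(118, Function('p')(Mul(Add(-4, 6), Pow(Add(2, 2), -1)), -9)), Function('h')(-11)) = Add(Mul(118, -8), Mul(Rational(1, 2), Pow(-11, -1), Add(4, -11))) = Add(-944, Mul(Rational(1, 2), Rational(-1, 11), -7)) = Add(-944, Rational(7, 22)) = Rational(-20761, 22)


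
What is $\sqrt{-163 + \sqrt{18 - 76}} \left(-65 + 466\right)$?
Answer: $401 \sqrt{-163 + i \sqrt{58}} \approx 119.57 + 5121.0 i$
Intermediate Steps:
$\sqrt{-163 + \sqrt{18 - 76}} \left(-65 + 466\right) = \sqrt{-163 + \sqrt{-58}} \cdot 401 = \sqrt{-163 + i \sqrt{58}} \cdot 401 = 401 \sqrt{-163 + i \sqrt{58}}$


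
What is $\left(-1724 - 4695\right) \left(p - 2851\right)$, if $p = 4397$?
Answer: $-9923774$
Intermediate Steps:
$\left(-1724 - 4695\right) \left(p - 2851\right) = \left(-1724 - 4695\right) \left(4397 - 2851\right) = \left(-6419\right) 1546 = -9923774$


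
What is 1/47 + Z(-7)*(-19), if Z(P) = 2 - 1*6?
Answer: 3573/47 ≈ 76.021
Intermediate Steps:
Z(P) = -4 (Z(P) = 2 - 6 = -4)
1/47 + Z(-7)*(-19) = 1/47 - 4*(-19) = 1/47 + 76 = 3573/47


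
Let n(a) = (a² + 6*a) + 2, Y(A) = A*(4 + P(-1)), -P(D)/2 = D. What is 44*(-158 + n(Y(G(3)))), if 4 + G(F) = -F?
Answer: 59664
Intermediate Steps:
G(F) = -4 - F
P(D) = -2*D
Y(A) = 6*A (Y(A) = A*(4 - 2*(-1)) = A*(4 + 2) = A*6 = 6*A)
n(a) = 2 + a² + 6*a
44*(-158 + n(Y(G(3)))) = 44*(-158 + (2 + (6*(-4 - 1*3))² + 6*(6*(-4 - 1*3)))) = 44*(-158 + (2 + (6*(-4 - 3))² + 6*(6*(-4 - 3)))) = 44*(-158 + (2 + (6*(-7))² + 6*(6*(-7)))) = 44*(-158 + (2 + (-42)² + 6*(-42))) = 44*(-158 + (2 + 1764 - 252)) = 44*(-158 + 1514) = 44*1356 = 59664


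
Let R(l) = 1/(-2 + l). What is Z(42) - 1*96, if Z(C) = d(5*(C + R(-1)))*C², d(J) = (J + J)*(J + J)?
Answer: 306249904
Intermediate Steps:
d(J) = 4*J² (d(J) = (2*J)*(2*J) = 4*J²)
Z(C) = 4*C²*(-5/3 + 5*C)² (Z(C) = (4*(5*(C + 1/(-2 - 1)))²)*C² = (4*(5*(C + 1/(-3)))²)*C² = (4*(5*(C - ⅓))²)*C² = (4*(5*(-⅓ + C))²)*C² = (4*(-5/3 + 5*C)²)*C² = 4*C²*(-5/3 + 5*C)²)
Z(42) - 1*96 = (100/9)*42²*(-1 + 3*42)² - 1*96 = (100/9)*1764*(-1 + 126)² - 96 = (100/9)*1764*125² - 96 = (100/9)*1764*15625 - 96 = 306250000 - 96 = 306249904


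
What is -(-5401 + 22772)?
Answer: -17371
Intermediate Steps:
-(-5401 + 22772) = -1*17371 = -17371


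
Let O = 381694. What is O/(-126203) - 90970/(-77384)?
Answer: -9028160793/4883046476 ≈ -1.8489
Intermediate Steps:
O/(-126203) - 90970/(-77384) = 381694/(-126203) - 90970/(-77384) = 381694*(-1/126203) - 90970*(-1/77384) = -381694/126203 + 45485/38692 = -9028160793/4883046476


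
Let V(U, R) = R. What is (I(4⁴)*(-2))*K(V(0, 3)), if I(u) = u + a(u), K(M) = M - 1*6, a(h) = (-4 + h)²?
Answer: 382560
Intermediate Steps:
K(M) = -6 + M (K(M) = M - 6 = -6 + M)
I(u) = u + (-4 + u)²
(I(4⁴)*(-2))*K(V(0, 3)) = ((4⁴ + (-4 + 4⁴)²)*(-2))*(-6 + 3) = ((256 + (-4 + 256)²)*(-2))*(-3) = ((256 + 252²)*(-2))*(-3) = ((256 + 63504)*(-2))*(-3) = (63760*(-2))*(-3) = -127520*(-3) = 382560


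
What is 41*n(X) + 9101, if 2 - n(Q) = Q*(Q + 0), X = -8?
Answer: 6559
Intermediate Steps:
n(Q) = 2 - Q² (n(Q) = 2 - Q*(Q + 0) = 2 - Q*Q = 2 - Q²)
41*n(X) + 9101 = 41*(2 - 1*(-8)²) + 9101 = 41*(2 - 1*64) + 9101 = 41*(2 - 64) + 9101 = 41*(-62) + 9101 = -2542 + 9101 = 6559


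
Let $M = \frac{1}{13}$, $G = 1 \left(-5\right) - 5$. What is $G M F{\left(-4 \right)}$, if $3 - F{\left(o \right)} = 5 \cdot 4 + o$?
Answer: $10$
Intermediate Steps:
$F{\left(o \right)} = -17 - o$ ($F{\left(o \right)} = 3 - \left(5 \cdot 4 + o\right) = 3 - \left(20 + o\right) = -17 - o$)
$G = -10$ ($G = -5 - 5 = -10$)
$M = \frac{1}{13} \approx 0.076923$
$G M F{\left(-4 \right)} = \left(-10\right) \frac{1}{13} \left(-17 - -4\right) = - \frac{10 \left(-17 + 4\right)}{13} = \left(- \frac{10}{13}\right) \left(-13\right) = 10$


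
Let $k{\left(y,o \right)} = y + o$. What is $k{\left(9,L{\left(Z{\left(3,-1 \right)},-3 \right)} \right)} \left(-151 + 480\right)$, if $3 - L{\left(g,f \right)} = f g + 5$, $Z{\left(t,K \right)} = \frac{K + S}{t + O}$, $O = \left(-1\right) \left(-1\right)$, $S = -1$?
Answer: $\frac{3619}{2} \approx 1809.5$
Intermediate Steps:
$O = 1$
$Z{\left(t,K \right)} = \frac{-1 + K}{1 + t}$ ($Z{\left(t,K \right)} = \frac{K - 1}{t + 1} = \frac{-1 + K}{1 + t}$)
$L{\left(g,f \right)} = -2 - f g$ ($L{\left(g,f \right)} = 3 - \left(f g + 5\right) = 3 - \left(5 + f g\right) = -2 - f g$)
$k{\left(y,o \right)} = o + y$
$k{\left(9,L{\left(Z{\left(3,-1 \right)},-3 \right)} \right)} \left(-151 + 480\right) = \left(\left(-2 - - 3 \frac{-1 - 1}{1 + 3}\right) + 9\right) \left(-151 + 480\right) = \left(\left(-2 - - 3 \cdot \frac{1}{4} \left(-2\right)\right) + 9\right) 329 = \left(\left(-2 - \left(-3\right) \left(- \frac{1}{2}\right)\right) + 9\right) 329 = \left(\left(-2 - \frac{3}{2}\right) + 9\right) 329 = \left(- \frac{7}{2} + 9\right) 329 = \frac{11}{2} \cdot 329 = \frac{3619}{2}$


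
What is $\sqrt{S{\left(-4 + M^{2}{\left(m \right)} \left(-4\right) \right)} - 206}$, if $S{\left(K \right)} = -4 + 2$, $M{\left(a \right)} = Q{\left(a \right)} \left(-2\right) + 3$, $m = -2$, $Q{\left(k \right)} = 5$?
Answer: $4 i \sqrt{13} \approx 14.422 i$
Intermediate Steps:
$M{\left(a \right)} = -7$ ($M{\left(a \right)} = 5 \left(-2\right) + 3 = -10 + 3 = -7$)
$S{\left(K \right)} = -2$
$\sqrt{S{\left(-4 + M^{2}{\left(m \right)} \left(-4\right) \right)} - 206} = \sqrt{-2 - 206} = \sqrt{-208} = 4 i \sqrt{13}$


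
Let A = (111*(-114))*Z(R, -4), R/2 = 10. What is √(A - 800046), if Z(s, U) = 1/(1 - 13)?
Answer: I*√3195966/2 ≈ 893.86*I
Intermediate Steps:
R = 20 (R = 2*10 = 20)
Z(s, U) = -1/12 (Z(s, U) = 1/(-12) = -1/12)
A = 2109/2 (A = (111*(-114))*(-1/12) = -12654*(-1/12) = 2109/2 ≈ 1054.5)
√(A - 800046) = √(2109/2 - 800046) = √(-1597983/2) = I*√3195966/2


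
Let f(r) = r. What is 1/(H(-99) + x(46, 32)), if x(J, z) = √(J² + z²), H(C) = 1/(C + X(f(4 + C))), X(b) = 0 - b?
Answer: 4/50239 + 32*√785/50239 ≈ 0.017926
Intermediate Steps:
X(b) = -b
H(C) = -¼ (H(C) = 1/(C - (4 + C)) = 1/(C + (-4 - C)) = 1/(-4) = -¼)
1/(H(-99) + x(46, 32)) = 1/(-¼ + √(46² + 32²)) = 1/(-¼ + √(2116 + 1024)) = 1/(-¼ + √3140) = 1/(-¼ + 2*√785)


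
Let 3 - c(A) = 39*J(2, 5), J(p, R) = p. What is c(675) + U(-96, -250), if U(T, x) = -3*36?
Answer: -183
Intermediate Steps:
U(T, x) = -108
c(A) = -75 (c(A) = 3 - 39*2 = 3 - 1*78 = 3 - 78 = -75)
c(675) + U(-96, -250) = -75 - 108 = -183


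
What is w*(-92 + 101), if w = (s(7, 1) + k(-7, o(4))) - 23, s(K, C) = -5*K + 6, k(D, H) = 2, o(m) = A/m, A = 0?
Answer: -450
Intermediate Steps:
o(m) = 0 (o(m) = 0/m = 0)
s(K, C) = 6 - 5*K
w = -50 (w = ((6 - 5*7) + 2) - 23 = ((6 - 35) + 2) - 23 = (-29 + 2) - 23 = -27 - 23 = -50)
w*(-92 + 101) = -50*(-92 + 101) = -50*9 = -450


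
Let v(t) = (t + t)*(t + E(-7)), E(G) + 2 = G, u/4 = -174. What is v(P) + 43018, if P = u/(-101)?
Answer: 438530122/10201 ≈ 42989.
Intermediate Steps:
u = -696 (u = 4*(-174) = -696)
E(G) = -2 + G
P = 696/101 (P = -696/(-101) = -696*(-1/101) = 696/101 ≈ 6.8911)
v(t) = 2*t*(-9 + t) (v(t) = (t + t)*(t + (-2 - 7)) = (2*t)*(t - 9) = (2*t)*(-9 + t) = 2*t*(-9 + t))
v(P) + 43018 = 2*(696/101)*(-9 + 696/101) + 43018 = 2*(696/101)*(-213/101) + 43018 = -296496/10201 + 43018 = 438530122/10201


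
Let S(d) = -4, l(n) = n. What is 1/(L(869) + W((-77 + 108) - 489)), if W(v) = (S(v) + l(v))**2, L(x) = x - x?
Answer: 1/213444 ≈ 4.6851e-6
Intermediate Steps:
L(x) = 0
W(v) = (-4 + v)**2
1/(L(869) + W((-77 + 108) - 489)) = 1/(0 + (-4 + ((-77 + 108) - 489))**2) = 1/(0 + (-4 + (31 - 489))**2) = 1/(0 + (-4 - 458)**2) = 1/(0 + (-462)**2) = 1/(0 + 213444) = 1/213444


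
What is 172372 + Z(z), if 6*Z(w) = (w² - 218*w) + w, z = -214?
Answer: 563233/3 ≈ 1.8774e+5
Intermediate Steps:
Z(w) = -217*w/6 + w²/6 (Z(w) = ((w² - 218*w) + w)/6 = (w² - 217*w)/6 = -217*w/6 + w²/6)
172372 + Z(z) = 172372 + (⅙)*(-214)*(-217 - 214) = 172372 + (⅙)*(-214)*(-431) = 172372 + 46117/3 = 563233/3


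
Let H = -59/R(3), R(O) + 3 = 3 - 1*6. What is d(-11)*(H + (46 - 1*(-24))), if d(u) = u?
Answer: -5269/6 ≈ -878.17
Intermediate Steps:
R(O) = -6 (R(O) = -3 + (3 - 1*6) = -3 + (3 - 6) = -3 - 3 = -6)
H = 59/6 (H = -59/(-6) = -59*(-1/6) = 59/6 ≈ 9.8333)
d(-11)*(H + (46 - 1*(-24))) = -11*(59/6 + (46 - 1*(-24))) = -11*(59/6 + (46 + 24)) = -11*(59/6 + 70) = -11*479/6 = -5269/6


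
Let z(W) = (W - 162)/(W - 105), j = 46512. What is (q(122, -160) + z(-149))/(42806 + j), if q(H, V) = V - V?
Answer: 311/22686772 ≈ 1.3708e-5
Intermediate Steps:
q(H, V) = 0
z(W) = (-162 + W)/(-105 + W)
(q(122, -160) + z(-149))/(42806 + j) = (0 + (-162 - 149)/(-105 - 149))/(42806 + 46512) = (0 - 311/(-254))/89318 = (0 - 1/254*(-311))*(1/89318) = (0 + 311/254)*(1/89318) = (311/254)*(1/89318) = 311/22686772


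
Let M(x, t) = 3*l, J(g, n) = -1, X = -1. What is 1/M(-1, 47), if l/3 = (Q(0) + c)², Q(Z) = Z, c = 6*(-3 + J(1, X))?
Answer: 1/5184 ≈ 0.00019290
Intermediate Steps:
c = -24 (c = 6*(-3 - 1) = 6*(-4) = -24)
l = 1728 (l = 3*(0 - 24)² = 3*(-24)² = 3*576 = 1728)
M(x, t) = 5184 (M(x, t) = 3*1728 = 5184)
1/M(-1, 47) = 1/5184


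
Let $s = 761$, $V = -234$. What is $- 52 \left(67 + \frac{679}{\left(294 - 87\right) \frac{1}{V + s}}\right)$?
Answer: $- \frac{19328504}{207} \approx -93374.0$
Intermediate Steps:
$- 52 \left(67 + \frac{679}{\left(294 - 87\right) \frac{1}{V + s}}\right) = - 52 \left(67 + \frac{679}{\left(294 - 87\right) \frac{1}{-234 + 761}}\right) = - 52 \left(67 + \frac{679}{207 \cdot \frac{1}{527}}\right) = - 52 \left(67 + \frac{679}{\frac{207}{527}}\right) = - 52 \left(67 + 679 \cdot \frac{527}{207}\right) = - 52 \left(67 + \frac{357833}{207}\right) = \left(-52\right) \frac{371702}{207} = - \frac{19328504}{207}$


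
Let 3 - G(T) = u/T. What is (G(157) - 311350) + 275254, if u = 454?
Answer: -5667055/157 ≈ -36096.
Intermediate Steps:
G(T) = 3 - 454/T
(G(157) - 311350) + 275254 = ((3 - 454/157) - 311350) + 275254 = (17/157 - 311350) + 275254 = -48881933/157 + 275254 = -5667055/157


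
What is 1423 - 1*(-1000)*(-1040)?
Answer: -1038577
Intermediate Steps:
1423 - 1*(-1000)*(-1040) = 1423 + 1000*(-1040) = 1423 - 1040000 = -1038577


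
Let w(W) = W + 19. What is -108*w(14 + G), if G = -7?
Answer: -2808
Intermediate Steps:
w(W) = 19 + W
-108*w(14 + G) = -108*(19 + (14 - 7)) = -108*(19 + 7) = -108*26 = -2808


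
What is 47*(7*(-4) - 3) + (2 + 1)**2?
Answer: -1448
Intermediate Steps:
47*(7*(-4) - 3) + (2 + 1)**2 = 47*(-28 - 3) + 3**2 = 47*(-31) + 9 = -1457 + 9 = -1448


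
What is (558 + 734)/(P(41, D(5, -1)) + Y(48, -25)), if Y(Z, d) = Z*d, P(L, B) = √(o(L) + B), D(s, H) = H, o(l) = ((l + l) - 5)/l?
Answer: -5297200/4919997 - 646*√41/4919997 ≈ -1.0775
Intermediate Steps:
o(l) = (-5 + 2*l)/l (o(l) = (2*l - 5)/l = (-5 + 2*l)/l)
P(L, B) = √(2 + B - 5/L) (P(L, B) = √((2 - 5/L) + B) = √(2 + B - 5/L))
(558 + 734)/(P(41, D(5, -1)) + Y(48, -25)) = (558 + 734)/(√(2 - 1 - 5/41) + 48*(-25)) = 1292/(√(2 - 1 - 5*1/41) - 1200) = 1292/(√(2 - 1 - 5/41) - 1200) = 1292/(√(36/41) - 1200) = 1292/(6*√41/41 - 1200) = 1292/(-1200 + 6*√41/41)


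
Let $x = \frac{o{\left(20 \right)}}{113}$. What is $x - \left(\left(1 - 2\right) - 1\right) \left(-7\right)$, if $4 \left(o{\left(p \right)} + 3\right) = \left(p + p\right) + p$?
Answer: $- \frac{1570}{113} \approx -13.894$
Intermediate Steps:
$o{\left(p \right)} = -3 + \frac{3 p}{4}$ ($o{\left(p \right)} = -3 + \frac{\left(p + p\right) + p}{4} = -3 + \frac{2 p + p}{4} = -3 + \frac{3 p}{4}$)
$x = \frac{12}{113}$ ($x = \frac{-3 + \frac{3}{4} \cdot 20}{113} = \left(-3 + 15\right) \frac{1}{113} = 12 \cdot \frac{1}{113} = \frac{12}{113} \approx 0.10619$)
$x - \left(\left(1 - 2\right) - 1\right) \left(-7\right) = \frac{12}{113} - \left(\left(1 - 2\right) - 1\right) \left(-7\right) = \frac{12}{113} - \left(-1 - 1\right) \left(-7\right) = \frac{12}{113} - \left(-2\right) \left(-7\right) = \frac{12}{113} - 14 = - \frac{1570}{113}$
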